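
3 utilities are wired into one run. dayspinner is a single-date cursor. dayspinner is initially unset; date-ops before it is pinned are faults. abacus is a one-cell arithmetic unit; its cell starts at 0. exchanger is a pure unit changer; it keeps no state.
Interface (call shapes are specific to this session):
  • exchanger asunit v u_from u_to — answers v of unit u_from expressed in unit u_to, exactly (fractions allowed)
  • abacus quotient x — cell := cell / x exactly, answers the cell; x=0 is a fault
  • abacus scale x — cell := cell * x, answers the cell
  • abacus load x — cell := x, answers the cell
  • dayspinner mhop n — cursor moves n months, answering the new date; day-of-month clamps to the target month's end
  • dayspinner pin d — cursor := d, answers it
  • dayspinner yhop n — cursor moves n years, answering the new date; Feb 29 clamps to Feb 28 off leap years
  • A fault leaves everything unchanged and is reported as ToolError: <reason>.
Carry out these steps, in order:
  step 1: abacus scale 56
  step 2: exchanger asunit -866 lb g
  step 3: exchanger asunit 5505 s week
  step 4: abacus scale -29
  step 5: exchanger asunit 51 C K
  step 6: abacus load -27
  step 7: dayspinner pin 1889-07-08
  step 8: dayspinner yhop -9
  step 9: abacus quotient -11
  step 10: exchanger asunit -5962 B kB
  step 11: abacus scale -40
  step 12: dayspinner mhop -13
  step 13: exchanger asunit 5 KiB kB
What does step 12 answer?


Answer: 1879-06-08

Derivation:
$ abacus scale x: 56
:: 0
$ exchanger asunit v: -866 u_from: lb u_to: g
:: -19640549621/50000
$ exchanger asunit v: 5505 u_from: s u_to: week
:: 367/40320
$ abacus scale x: -29
:: 0
$ exchanger asunit v: 51 u_from: C u_to: K
:: 6483/20
$ abacus load x: -27
:: -27
$ dayspinner pin d: 1889-07-08
:: 1889-07-08
$ dayspinner yhop n: -9
:: 1880-07-08
$ abacus quotient x: -11
:: 27/11
$ exchanger asunit v: -5962 u_from: B u_to: kB
:: -2981/500
$ abacus scale x: -40
:: -1080/11
$ dayspinner mhop n: -13
:: 1879-06-08
$ exchanger asunit v: 5 u_from: KiB u_to: kB
:: 128/25


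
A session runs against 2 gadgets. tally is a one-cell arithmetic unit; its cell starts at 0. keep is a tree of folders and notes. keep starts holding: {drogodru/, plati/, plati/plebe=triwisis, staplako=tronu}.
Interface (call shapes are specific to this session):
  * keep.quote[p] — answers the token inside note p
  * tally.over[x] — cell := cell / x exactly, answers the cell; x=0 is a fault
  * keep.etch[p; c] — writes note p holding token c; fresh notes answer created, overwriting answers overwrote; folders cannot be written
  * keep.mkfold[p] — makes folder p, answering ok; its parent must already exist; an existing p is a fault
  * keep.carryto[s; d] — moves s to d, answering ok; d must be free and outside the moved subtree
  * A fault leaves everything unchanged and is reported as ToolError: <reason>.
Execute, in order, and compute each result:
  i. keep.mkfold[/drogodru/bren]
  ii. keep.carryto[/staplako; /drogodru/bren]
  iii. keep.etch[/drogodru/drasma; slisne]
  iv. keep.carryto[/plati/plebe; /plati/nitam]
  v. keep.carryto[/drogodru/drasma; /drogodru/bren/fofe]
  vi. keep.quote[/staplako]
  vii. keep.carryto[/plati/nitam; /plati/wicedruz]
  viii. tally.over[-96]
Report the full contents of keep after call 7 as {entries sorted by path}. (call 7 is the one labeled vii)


Answer: {drogodru/, drogodru/bren/, drogodru/bren/fofe=slisne, plati/, plati/wicedruz=triwisis, staplako=tronu}

Derivation:
-> keep.mkfold(p: /drogodru/bren)
<- ok
-> keep.carryto(s: /staplako, d: /drogodru/bren)
<- ToolError: exists
-> keep.etch(p: /drogodru/drasma, c: slisne)
<- created
-> keep.carryto(s: /plati/plebe, d: /plati/nitam)
<- ok
-> keep.carryto(s: /drogodru/drasma, d: /drogodru/bren/fofe)
<- ok
-> keep.quote(p: /staplako)
<- tronu
-> keep.carryto(s: /plati/nitam, d: /plati/wicedruz)
<- ok
-> tally.over(x: -96)
<- 0


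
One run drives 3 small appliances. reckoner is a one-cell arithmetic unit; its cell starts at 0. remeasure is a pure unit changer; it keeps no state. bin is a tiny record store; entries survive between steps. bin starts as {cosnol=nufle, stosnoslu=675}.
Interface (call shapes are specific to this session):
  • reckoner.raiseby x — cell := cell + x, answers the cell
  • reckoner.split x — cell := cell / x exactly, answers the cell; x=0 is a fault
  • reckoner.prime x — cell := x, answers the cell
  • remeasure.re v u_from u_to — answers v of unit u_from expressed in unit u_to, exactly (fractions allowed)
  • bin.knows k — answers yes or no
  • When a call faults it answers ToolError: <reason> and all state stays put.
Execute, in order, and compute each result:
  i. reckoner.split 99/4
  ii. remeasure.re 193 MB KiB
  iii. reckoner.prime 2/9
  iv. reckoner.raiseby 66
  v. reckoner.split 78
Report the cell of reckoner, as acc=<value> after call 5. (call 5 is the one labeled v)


·→ split(99/4)
·← 0
·→ re(193, MB, KiB)
·← 3015625/16
·→ prime(2/9)
·← 2/9
·→ raiseby(66)
·← 596/9
·→ split(78)
·← 298/351

Answer: acc=298/351


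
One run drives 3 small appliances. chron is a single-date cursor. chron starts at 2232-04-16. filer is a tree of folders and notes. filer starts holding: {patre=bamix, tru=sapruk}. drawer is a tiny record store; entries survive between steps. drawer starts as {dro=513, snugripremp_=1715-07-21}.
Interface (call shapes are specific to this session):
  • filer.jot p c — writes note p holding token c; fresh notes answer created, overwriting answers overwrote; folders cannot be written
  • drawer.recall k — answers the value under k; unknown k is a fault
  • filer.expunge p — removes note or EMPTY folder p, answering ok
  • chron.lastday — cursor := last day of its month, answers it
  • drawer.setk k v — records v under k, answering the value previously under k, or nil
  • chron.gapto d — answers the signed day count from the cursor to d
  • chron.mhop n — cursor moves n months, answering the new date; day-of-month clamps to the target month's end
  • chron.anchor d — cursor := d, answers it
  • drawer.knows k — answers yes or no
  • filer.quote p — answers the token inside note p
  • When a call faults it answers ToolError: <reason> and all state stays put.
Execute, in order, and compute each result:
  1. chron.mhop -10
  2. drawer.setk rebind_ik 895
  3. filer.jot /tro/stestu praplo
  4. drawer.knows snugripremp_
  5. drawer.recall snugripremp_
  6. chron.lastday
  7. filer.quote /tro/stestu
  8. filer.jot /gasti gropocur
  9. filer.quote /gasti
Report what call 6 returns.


Answer: 2231-06-30

Derivation:
Do: chron.mhop[n='-10']
See: 2231-06-16
Do: drawer.setk[k='rebind_ik'; v='895']
See: nil
Do: filer.jot[p='/tro/stestu'; c='praplo']
See: ToolError: no parent
Do: drawer.knows[k='snugripremp_']
See: yes
Do: drawer.recall[k='snugripremp_']
See: 1715-07-21
Do: chron.lastday[]
See: 2231-06-30
Do: filer.quote[p='/tro/stestu']
See: ToolError: not found
Do: filer.jot[p='/gasti'; c='gropocur']
See: created
Do: filer.quote[p='/gasti']
See: gropocur


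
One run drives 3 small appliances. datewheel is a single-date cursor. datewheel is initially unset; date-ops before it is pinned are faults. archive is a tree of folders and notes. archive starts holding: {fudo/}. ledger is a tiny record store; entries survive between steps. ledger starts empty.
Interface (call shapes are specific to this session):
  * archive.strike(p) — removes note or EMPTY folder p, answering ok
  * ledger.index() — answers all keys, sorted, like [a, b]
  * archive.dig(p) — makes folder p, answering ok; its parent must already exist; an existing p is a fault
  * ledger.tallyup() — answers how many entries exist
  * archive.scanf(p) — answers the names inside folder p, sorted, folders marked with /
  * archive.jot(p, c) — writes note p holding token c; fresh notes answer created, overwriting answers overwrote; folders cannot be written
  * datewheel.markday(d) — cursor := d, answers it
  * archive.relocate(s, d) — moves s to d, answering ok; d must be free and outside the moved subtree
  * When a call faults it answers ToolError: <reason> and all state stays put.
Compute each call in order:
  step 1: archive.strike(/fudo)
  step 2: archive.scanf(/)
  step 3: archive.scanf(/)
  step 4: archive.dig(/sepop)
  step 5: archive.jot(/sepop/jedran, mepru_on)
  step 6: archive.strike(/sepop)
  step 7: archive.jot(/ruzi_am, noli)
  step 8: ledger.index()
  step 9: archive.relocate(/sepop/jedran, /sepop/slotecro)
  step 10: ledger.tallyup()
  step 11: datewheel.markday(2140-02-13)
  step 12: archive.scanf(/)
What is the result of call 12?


Answer: [ruzi_am, sepop/]

Derivation:
·→ strike(p→/fudo)
·← ok
·→ scanf(p→/)
·← []
·→ scanf(p→/)
·← []
·→ dig(p→/sepop)
·← ok
·→ jot(p→/sepop/jedran, c→mepru_on)
·← created
·→ strike(p→/sepop)
·← ToolError: not empty
·→ jot(p→/ruzi_am, c→noli)
·← created
·→ index()
·← []
·→ relocate(s→/sepop/jedran, d→/sepop/slotecro)
·← ok
·→ tallyup()
·← 0
·→ markday(d→2140-02-13)
·← 2140-02-13
·→ scanf(p→/)
·← [ruzi_am, sepop/]


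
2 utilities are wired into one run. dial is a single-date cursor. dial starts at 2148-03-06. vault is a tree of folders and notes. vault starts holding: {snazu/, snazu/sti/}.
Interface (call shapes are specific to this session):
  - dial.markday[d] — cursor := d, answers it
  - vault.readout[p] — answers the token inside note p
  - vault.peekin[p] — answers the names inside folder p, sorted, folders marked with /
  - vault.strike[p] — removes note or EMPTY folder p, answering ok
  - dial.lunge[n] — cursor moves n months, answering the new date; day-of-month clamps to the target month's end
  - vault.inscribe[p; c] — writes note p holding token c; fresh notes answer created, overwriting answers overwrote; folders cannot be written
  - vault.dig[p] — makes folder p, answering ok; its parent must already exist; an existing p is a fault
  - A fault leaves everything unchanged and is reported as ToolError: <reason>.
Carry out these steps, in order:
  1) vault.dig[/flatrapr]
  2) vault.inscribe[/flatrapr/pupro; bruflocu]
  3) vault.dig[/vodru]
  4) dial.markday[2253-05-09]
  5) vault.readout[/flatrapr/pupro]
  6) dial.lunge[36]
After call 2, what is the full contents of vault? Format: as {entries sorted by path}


> dig /flatrapr
[out] ok
> inscribe /flatrapr/pupro bruflocu
[out] created
> dig /vodru
[out] ok
> markday 2253-05-09
[out] 2253-05-09
> readout /flatrapr/pupro
[out] bruflocu
> lunge 36
[out] 2256-05-09

Answer: {flatrapr/, flatrapr/pupro=bruflocu, snazu/, snazu/sti/}


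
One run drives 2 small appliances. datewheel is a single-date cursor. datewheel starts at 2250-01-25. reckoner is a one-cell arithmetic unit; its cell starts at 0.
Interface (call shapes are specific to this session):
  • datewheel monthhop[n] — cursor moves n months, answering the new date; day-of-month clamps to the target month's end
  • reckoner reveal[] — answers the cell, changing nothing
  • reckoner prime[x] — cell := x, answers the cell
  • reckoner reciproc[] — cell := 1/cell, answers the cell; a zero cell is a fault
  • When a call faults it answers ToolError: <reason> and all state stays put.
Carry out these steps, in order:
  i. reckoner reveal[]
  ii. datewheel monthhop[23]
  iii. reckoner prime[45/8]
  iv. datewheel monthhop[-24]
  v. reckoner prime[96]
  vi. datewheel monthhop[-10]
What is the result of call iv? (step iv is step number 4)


-> reckoner reveal()
<- 0
-> datewheel monthhop(n: 23)
<- 2251-12-25
-> reckoner prime(x: 45/8)
<- 45/8
-> datewheel monthhop(n: -24)
<- 2249-12-25
-> reckoner prime(x: 96)
<- 96
-> datewheel monthhop(n: -10)
<- 2249-02-25

Answer: 2249-12-25


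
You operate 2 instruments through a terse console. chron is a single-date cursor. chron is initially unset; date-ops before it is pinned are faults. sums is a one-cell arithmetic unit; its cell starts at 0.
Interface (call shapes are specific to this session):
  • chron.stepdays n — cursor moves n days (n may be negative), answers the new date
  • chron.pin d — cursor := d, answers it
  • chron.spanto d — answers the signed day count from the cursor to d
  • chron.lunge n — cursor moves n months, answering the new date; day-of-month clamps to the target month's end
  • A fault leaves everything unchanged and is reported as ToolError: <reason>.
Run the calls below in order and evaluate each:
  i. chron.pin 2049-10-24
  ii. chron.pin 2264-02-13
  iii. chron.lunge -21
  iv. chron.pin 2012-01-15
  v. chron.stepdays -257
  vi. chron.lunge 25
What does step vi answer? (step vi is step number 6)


Next I call pin passing d='2049-10-24', and observe 2049-10-24.
I use pin passing d='2264-02-13', and get 2264-02-13.
Next I call lunge passing n='-21', → 2262-05-13.
Then pin passing d='2012-01-15', — result: 2012-01-15.
Using stepdays passing n='-257', and see 2011-05-03.
Using lunge passing n='25', which returns 2013-06-03.

Answer: 2013-06-03


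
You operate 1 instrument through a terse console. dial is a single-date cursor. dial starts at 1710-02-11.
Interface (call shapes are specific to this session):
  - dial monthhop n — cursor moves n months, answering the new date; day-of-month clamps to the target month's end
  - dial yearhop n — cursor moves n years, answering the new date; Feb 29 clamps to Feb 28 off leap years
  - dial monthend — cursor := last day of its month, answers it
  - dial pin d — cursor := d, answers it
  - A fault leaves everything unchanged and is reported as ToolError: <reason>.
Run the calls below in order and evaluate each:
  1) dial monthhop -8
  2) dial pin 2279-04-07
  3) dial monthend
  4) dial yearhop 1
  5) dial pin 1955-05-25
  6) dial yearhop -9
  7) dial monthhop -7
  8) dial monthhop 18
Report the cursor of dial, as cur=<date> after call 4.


Answer: cur=2280-04-30

Derivation:
-> dial monthhop(n→-8)
<- 1709-06-11
-> dial pin(d→2279-04-07)
<- 2279-04-07
-> dial monthend()
<- 2279-04-30
-> dial yearhop(n→1)
<- 2280-04-30
-> dial pin(d→1955-05-25)
<- 1955-05-25
-> dial yearhop(n→-9)
<- 1946-05-25
-> dial monthhop(n→-7)
<- 1945-10-25
-> dial monthhop(n→18)
<- 1947-04-25


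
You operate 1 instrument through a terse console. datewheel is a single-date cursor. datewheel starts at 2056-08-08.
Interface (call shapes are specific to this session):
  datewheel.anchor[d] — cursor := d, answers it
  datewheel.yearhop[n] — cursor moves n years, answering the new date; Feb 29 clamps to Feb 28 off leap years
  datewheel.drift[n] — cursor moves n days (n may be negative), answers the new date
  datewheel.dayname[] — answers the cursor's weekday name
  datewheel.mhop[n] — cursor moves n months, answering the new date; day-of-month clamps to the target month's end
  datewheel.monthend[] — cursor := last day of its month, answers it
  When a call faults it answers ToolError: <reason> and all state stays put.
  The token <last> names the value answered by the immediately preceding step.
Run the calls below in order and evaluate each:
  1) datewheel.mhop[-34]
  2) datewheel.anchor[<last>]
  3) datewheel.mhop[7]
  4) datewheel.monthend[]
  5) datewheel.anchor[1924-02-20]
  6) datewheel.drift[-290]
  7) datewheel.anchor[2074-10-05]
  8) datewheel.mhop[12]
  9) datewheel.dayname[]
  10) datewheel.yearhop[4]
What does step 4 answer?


! datewheel.mhop(n='-34') => 2053-10-08
! datewheel.anchor(d='<last>') => 2053-10-08
! datewheel.mhop(n='7') => 2054-05-08
! datewheel.monthend() => 2054-05-31
! datewheel.anchor(d='1924-02-20') => 1924-02-20
! datewheel.drift(n='-290') => 1923-05-06
! datewheel.anchor(d='2074-10-05') => 2074-10-05
! datewheel.mhop(n='12') => 2075-10-05
! datewheel.dayname() => Saturday
! datewheel.yearhop(n='4') => 2079-10-05

Answer: 2054-05-31


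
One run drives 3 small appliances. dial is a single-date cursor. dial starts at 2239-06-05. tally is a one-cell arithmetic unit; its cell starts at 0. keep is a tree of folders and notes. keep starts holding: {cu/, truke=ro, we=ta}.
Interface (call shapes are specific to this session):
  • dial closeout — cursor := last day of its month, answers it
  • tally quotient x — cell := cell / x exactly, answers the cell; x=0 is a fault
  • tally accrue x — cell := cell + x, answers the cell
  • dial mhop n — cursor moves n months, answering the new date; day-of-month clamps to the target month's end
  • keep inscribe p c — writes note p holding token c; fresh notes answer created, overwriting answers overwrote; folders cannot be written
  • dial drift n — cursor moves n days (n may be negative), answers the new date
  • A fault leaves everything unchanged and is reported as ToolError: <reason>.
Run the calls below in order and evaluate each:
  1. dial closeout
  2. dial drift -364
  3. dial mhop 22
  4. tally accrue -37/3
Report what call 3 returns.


Answer: 2240-05-01

Derivation:
-> dial closeout()
<- 2239-06-30
-> dial drift(-364)
<- 2238-07-01
-> dial mhop(22)
<- 2240-05-01
-> tally accrue(-37/3)
<- -37/3


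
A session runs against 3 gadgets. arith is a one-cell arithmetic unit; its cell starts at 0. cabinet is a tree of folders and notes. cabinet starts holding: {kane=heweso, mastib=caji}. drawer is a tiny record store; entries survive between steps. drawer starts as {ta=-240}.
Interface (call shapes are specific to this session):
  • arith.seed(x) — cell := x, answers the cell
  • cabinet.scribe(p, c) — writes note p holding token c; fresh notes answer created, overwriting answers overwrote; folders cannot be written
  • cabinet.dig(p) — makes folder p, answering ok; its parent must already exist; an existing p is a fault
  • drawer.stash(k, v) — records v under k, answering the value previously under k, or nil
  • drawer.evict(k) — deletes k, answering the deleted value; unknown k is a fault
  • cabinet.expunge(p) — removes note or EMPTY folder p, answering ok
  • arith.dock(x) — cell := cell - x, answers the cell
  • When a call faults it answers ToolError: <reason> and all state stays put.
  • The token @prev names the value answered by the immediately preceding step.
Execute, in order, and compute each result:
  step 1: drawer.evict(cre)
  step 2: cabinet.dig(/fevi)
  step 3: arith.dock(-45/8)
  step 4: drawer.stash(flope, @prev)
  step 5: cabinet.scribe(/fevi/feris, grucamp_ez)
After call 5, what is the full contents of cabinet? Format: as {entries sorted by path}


>>> drawer.evict k='cre'
:: ToolError: no such key cre
>>> cabinet.dig p='/fevi'
:: ok
>>> arith.dock x='-45/8'
:: 45/8
>>> drawer.stash k='flope' v='@prev'
:: nil
>>> cabinet.scribe p='/fevi/feris' c='grucamp_ez'
:: created

Answer: {fevi/, fevi/feris=grucamp_ez, kane=heweso, mastib=caji}


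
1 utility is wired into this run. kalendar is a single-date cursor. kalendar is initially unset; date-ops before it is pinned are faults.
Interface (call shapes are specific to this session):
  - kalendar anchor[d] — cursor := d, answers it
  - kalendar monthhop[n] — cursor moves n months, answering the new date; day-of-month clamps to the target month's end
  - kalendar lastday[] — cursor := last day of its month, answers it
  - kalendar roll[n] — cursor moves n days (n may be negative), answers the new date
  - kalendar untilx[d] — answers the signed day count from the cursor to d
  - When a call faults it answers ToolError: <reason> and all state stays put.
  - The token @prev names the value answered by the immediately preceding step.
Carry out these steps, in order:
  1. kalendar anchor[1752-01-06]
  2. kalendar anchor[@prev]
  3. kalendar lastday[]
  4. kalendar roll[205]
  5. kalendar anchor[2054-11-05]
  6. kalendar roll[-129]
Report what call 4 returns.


# kalendar anchor(1752-01-06) == 1752-01-06
# kalendar anchor(@prev) == 1752-01-06
# kalendar lastday() == 1752-01-31
# kalendar roll(205) == 1752-08-23
# kalendar anchor(2054-11-05) == 2054-11-05
# kalendar roll(-129) == 2054-06-29

Answer: 1752-08-23


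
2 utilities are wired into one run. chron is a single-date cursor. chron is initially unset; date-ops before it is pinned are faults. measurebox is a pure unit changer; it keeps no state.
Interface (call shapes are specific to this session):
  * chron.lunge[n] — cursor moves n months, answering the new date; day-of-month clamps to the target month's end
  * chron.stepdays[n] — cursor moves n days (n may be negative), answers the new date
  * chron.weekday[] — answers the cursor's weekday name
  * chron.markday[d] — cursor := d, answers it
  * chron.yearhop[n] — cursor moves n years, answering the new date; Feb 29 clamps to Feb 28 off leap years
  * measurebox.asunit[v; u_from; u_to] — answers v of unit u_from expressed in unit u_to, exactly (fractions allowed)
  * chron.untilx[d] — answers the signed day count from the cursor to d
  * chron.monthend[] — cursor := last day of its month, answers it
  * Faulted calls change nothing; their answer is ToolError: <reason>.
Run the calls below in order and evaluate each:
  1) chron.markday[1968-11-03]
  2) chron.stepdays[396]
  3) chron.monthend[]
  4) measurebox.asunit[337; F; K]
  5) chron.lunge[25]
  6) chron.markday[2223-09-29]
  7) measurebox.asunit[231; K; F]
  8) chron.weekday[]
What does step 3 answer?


Using chron.markday on d='1968-11-03', → 1968-11-03.
I try chron.stepdays on n='396', which returns 1969-12-04.
Now I run chron.monthend, which returns 1969-12-31.
Now I run measurebox.asunit on v='337', u_from='F', u_to='K', which returns 79667/180.
I try chron.lunge on n='25', and get 1972-01-31.
Using chron.markday on d='2223-09-29', and see 2223-09-29.
Now I run measurebox.asunit on v='231', u_from='K', u_to='F', giving -4387/100.
I try chron.weekday, — result: Monday.

Answer: 1969-12-31


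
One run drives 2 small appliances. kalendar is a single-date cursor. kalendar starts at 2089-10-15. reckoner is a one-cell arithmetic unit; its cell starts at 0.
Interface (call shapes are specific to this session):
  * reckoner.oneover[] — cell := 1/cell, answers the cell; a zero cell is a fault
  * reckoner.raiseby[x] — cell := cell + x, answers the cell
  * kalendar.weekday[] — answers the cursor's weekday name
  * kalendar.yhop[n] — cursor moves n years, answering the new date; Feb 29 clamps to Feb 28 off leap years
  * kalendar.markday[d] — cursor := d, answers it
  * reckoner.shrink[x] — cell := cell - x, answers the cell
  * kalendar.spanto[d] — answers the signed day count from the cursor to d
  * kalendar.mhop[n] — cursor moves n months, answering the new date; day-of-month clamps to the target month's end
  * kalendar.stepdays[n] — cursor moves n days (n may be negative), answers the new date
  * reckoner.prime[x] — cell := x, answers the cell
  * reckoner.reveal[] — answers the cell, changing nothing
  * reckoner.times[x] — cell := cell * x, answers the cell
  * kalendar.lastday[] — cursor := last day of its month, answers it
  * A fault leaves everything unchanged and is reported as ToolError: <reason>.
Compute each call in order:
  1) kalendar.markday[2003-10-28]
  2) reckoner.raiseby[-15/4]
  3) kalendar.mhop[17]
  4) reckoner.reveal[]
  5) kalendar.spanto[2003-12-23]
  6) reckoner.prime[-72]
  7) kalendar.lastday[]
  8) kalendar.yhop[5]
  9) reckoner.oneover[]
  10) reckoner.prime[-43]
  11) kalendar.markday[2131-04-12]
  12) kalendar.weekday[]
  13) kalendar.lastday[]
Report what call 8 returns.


I run markday(d: 2003-10-28), and see 2003-10-28.
Then raiseby(x: -15/4), and observe -15/4.
I use mhop(n: 17), and see 2005-03-28.
I try reveal(), yielding -15/4.
I run spanto(d: 2003-12-23), which returns -461.
Now I run prime(x: -72), and observe -72.
I invoke lastday(), → 2005-03-31.
Using yhop(n: 5), and see 2010-03-31.
Calling oneover: -1/72.
I use prime(x: -43), giving -43.
Using markday(d: 2131-04-12), and see 2131-04-12.
I use weekday, and observe Thursday.
I run lastday, yielding 2131-04-30.

Answer: 2010-03-31


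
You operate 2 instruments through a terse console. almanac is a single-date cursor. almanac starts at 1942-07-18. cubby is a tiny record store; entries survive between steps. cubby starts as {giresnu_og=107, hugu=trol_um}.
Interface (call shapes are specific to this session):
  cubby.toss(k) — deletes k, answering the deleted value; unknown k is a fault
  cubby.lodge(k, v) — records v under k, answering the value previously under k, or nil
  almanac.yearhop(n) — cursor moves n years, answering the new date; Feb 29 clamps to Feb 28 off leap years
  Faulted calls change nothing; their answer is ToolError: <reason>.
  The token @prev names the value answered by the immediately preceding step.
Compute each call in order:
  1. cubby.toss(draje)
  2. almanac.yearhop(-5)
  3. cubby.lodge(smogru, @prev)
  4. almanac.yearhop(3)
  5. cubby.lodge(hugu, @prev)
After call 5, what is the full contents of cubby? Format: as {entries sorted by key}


Answer: {giresnu_og=107, hugu=1940-07-18, smogru=1937-07-18}

Derivation:
·→ cubby.toss(k=draje)
·← ToolError: no such key draje
·→ almanac.yearhop(n=-5)
·← 1937-07-18
·→ cubby.lodge(k=smogru, v=@prev)
·← nil
·→ almanac.yearhop(n=3)
·← 1940-07-18
·→ cubby.lodge(k=hugu, v=@prev)
·← trol_um


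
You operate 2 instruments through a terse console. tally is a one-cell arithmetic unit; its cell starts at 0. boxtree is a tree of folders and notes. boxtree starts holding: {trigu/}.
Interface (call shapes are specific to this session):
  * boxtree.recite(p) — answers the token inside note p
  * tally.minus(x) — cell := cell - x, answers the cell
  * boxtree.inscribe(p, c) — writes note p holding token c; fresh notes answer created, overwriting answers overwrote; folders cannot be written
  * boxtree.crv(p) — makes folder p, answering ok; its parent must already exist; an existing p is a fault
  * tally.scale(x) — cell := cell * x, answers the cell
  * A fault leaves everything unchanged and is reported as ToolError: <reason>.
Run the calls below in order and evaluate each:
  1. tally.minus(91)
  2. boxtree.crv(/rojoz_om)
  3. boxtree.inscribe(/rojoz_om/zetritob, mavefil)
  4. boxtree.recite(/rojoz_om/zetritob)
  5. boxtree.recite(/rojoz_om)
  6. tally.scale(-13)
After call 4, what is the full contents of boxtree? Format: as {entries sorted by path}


% tally.minus(x=91) == -91
% boxtree.crv(p=/rojoz_om) == ok
% boxtree.inscribe(p=/rojoz_om/zetritob, c=mavefil) == created
% boxtree.recite(p=/rojoz_om/zetritob) == mavefil
% boxtree.recite(p=/rojoz_om) == ToolError: is a directory
% tally.scale(x=-13) == 1183

Answer: {rojoz_om/, rojoz_om/zetritob=mavefil, trigu/}


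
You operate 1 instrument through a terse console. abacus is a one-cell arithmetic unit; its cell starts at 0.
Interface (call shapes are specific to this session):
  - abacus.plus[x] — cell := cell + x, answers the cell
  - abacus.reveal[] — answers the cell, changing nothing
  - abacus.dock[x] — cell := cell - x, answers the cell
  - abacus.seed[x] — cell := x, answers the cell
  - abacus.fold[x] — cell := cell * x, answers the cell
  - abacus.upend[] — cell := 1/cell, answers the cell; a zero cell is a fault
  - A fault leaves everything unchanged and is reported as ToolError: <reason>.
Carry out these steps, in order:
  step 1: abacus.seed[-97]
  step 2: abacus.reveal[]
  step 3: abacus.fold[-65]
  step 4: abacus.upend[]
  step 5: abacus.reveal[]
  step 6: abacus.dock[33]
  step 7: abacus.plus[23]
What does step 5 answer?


Answer: 1/6305

Derivation:
Next I call abacus.seed passing x→-97, and see -97.
I invoke abacus.reveal(): -97.
Using abacus.fold passing x→-65, — result: 6305.
Invoking abacus.upend: 1/6305.
I use abacus.reveal(), and get 1/6305.
I use abacus.dock passing x→33, yielding -208064/6305.
I run abacus.plus passing x→23: -63049/6305.


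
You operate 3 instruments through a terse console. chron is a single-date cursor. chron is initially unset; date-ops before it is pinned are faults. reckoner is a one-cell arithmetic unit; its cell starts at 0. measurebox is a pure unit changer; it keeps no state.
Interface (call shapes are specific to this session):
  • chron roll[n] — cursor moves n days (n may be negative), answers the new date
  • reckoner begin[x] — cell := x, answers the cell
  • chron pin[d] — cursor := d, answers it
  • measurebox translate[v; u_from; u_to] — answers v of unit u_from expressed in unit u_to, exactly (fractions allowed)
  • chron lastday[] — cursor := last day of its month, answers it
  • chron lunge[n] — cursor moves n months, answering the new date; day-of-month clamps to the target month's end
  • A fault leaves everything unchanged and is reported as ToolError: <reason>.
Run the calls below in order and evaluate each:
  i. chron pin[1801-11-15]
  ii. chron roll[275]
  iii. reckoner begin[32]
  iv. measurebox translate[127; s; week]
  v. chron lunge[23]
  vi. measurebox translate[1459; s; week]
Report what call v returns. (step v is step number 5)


Answer: 1804-07-17

Derivation:
Step: chron pin[d='1801-11-15']
Result: 1801-11-15
Step: chron roll[n='275']
Result: 1802-08-17
Step: reckoner begin[x='32']
Result: 32
Step: measurebox translate[v='127'; u_from='s'; u_to='week']
Result: 127/604800
Step: chron lunge[n='23']
Result: 1804-07-17
Step: measurebox translate[v='1459'; u_from='s'; u_to='week']
Result: 1459/604800


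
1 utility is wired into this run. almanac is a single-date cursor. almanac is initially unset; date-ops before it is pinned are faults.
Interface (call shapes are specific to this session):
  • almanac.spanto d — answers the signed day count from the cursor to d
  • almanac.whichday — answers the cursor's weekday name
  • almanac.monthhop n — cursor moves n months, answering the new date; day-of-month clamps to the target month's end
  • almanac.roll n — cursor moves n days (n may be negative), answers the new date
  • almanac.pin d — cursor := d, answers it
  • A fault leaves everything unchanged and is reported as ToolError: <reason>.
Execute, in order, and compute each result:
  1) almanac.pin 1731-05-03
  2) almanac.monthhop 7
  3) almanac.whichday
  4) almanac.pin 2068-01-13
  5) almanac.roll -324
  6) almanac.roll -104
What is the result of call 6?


-- almanac.pin(d→1731-05-03) -> 1731-05-03
-- almanac.monthhop(n→7) -> 1731-12-03
-- almanac.whichday() -> Monday
-- almanac.pin(d→2068-01-13) -> 2068-01-13
-- almanac.roll(n→-324) -> 2067-02-23
-- almanac.roll(n→-104) -> 2066-11-11

Answer: 2066-11-11


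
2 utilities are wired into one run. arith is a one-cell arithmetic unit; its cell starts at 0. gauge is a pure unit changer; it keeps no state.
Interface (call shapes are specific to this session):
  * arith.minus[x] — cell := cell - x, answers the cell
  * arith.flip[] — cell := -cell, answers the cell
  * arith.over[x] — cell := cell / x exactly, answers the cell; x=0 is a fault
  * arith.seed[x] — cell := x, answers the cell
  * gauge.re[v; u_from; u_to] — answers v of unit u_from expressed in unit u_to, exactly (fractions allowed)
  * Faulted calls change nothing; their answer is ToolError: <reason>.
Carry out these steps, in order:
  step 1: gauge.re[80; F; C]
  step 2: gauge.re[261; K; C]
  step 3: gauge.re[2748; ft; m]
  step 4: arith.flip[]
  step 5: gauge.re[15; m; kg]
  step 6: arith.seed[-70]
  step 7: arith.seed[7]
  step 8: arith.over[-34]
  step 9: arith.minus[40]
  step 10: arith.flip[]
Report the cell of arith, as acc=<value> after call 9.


# 1. gauge.re(v='80', u_from='F', u_to='C') : 80/3
# 2. gauge.re(v='261', u_from='K', u_to='C') : -243/20
# 3. gauge.re(v='2748', u_from='ft', u_to='m') : 523494/625
# 4. arith.flip() : 0
# 5. gauge.re(v='15', u_from='m', u_to='kg') : ToolError: incompatible units
# 6. arith.seed(x='-70') : -70
# 7. arith.seed(x='7') : 7
# 8. arith.over(x='-34') : -7/34
# 9. arith.minus(x='40') : -1367/34
# 10. arith.flip() : 1367/34

Answer: acc=-1367/34


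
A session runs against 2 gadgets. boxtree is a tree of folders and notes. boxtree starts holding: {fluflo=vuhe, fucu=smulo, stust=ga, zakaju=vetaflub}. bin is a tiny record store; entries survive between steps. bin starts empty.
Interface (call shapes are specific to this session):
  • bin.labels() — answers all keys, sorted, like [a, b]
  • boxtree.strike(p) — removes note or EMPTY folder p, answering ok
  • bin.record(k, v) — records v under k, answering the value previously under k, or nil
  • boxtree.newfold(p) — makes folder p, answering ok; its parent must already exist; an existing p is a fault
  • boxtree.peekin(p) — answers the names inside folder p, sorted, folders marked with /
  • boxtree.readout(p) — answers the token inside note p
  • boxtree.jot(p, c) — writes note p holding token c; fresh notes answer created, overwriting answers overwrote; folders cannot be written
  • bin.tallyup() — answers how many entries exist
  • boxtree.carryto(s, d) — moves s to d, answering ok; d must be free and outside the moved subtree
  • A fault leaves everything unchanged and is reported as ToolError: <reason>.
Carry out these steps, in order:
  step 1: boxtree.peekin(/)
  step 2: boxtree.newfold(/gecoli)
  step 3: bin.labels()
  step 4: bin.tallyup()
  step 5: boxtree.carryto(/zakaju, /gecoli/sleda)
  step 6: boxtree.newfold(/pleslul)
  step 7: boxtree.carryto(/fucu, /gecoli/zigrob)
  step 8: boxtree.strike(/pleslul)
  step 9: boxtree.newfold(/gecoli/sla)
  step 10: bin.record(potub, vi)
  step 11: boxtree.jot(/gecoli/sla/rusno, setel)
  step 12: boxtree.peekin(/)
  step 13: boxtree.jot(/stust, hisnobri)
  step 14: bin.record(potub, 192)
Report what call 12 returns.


Answer: [fluflo, gecoli/, stust]

Derivation:
~$ boxtree.peekin /
  [fluflo, fucu, stust, zakaju]
~$ boxtree.newfold /gecoli
  ok
~$ bin.labels
  []
~$ bin.tallyup
  0
~$ boxtree.carryto /zakaju /gecoli/sleda
  ok
~$ boxtree.newfold /pleslul
  ok
~$ boxtree.carryto /fucu /gecoli/zigrob
  ok
~$ boxtree.strike /pleslul
  ok
~$ boxtree.newfold /gecoli/sla
  ok
~$ bin.record potub vi
  nil
~$ boxtree.jot /gecoli/sla/rusno setel
  created
~$ boxtree.peekin /
  [fluflo, gecoli/, stust]
~$ boxtree.jot /stust hisnobri
  overwrote
~$ bin.record potub 192
  vi


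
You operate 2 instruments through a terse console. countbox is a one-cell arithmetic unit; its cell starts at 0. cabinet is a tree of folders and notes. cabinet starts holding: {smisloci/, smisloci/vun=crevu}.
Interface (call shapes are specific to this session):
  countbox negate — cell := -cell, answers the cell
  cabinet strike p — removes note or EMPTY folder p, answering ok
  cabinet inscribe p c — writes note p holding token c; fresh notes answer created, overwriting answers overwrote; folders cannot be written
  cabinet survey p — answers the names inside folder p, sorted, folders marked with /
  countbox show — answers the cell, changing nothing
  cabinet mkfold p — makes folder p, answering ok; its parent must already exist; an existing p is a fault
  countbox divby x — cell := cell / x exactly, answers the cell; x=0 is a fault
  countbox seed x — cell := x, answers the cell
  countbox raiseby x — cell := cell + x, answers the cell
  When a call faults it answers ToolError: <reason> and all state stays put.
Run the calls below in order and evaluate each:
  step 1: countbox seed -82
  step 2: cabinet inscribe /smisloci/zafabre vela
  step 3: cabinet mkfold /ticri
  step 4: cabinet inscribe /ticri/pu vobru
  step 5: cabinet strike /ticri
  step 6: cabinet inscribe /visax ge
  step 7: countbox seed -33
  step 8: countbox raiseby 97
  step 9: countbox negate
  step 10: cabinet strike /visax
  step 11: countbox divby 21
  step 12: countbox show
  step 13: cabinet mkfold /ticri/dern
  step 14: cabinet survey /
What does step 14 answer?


Answer: [smisloci/, ticri/]

Derivation:
$ countbox seed x: -82
  -82
$ cabinet inscribe p: /smisloci/zafabre c: vela
  created
$ cabinet mkfold p: /ticri
  ok
$ cabinet inscribe p: /ticri/pu c: vobru
  created
$ cabinet strike p: /ticri
  ToolError: not empty
$ cabinet inscribe p: /visax c: ge
  created
$ countbox seed x: -33
  -33
$ countbox raiseby x: 97
  64
$ countbox negate
  -64
$ cabinet strike p: /visax
  ok
$ countbox divby x: 21
  -64/21
$ countbox show
  -64/21
$ cabinet mkfold p: /ticri/dern
  ok
$ cabinet survey p: /
  [smisloci/, ticri/]


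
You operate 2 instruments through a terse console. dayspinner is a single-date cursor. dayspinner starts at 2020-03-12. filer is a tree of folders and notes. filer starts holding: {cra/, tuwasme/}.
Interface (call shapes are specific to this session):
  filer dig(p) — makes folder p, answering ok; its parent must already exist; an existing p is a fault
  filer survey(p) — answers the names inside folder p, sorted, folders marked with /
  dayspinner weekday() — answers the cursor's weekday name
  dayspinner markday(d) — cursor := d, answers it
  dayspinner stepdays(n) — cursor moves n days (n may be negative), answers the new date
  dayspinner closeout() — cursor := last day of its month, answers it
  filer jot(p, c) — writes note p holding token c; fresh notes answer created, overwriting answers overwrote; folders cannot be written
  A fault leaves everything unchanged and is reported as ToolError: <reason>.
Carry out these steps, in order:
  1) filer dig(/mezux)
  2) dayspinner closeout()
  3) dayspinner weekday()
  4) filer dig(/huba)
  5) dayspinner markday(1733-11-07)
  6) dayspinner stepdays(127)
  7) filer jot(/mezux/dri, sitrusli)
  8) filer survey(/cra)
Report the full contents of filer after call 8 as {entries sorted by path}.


Answer: {cra/, huba/, mezux/, mezux/dri=sitrusli, tuwasme/}

Derivation:
! filer dig(p: /mezux) => ok
! dayspinner closeout() => 2020-03-31
! dayspinner weekday() => Tuesday
! filer dig(p: /huba) => ok
! dayspinner markday(d: 1733-11-07) => 1733-11-07
! dayspinner stepdays(n: 127) => 1734-03-14
! filer jot(p: /mezux/dri, c: sitrusli) => created
! filer survey(p: /cra) => []


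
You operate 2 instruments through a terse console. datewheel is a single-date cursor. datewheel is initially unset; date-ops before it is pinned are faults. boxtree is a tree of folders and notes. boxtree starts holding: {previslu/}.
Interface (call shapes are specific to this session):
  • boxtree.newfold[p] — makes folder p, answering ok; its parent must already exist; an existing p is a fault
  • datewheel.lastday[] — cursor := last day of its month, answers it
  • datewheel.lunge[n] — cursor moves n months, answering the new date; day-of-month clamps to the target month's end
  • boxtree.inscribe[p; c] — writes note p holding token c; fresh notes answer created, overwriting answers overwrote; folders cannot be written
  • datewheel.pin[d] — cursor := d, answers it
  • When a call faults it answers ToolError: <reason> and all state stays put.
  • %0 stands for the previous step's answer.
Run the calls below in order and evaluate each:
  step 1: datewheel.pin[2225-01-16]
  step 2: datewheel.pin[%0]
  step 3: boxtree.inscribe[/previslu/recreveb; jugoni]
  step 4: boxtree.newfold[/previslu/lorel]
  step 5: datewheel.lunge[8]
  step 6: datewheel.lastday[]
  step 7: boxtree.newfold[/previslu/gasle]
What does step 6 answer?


# 1. pin(d='2225-01-16') == 2225-01-16
# 2. pin(d='%0') == 2225-01-16
# 3. inscribe(p='/previslu/recreveb', c='jugoni') == created
# 4. newfold(p='/previslu/lorel') == ok
# 5. lunge(n='8') == 2225-09-16
# 6. lastday() == 2225-09-30
# 7. newfold(p='/previslu/gasle') == ok

Answer: 2225-09-30


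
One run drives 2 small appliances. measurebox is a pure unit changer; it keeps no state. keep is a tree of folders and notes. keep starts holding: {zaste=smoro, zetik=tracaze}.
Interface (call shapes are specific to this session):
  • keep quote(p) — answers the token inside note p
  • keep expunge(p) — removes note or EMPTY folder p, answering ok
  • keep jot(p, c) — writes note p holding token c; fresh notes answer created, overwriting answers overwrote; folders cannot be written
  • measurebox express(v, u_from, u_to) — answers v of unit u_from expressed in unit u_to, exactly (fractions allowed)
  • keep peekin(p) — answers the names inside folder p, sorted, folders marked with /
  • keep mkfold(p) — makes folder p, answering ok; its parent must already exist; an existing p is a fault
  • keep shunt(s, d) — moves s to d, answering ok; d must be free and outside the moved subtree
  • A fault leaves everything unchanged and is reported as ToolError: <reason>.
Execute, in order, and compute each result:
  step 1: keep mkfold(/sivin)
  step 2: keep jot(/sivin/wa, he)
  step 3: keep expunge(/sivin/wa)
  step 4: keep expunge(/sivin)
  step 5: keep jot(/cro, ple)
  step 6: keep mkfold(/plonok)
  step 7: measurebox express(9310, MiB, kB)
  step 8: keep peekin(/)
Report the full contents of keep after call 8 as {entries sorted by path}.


Answer: {cro=ple, plonok/, zaste=smoro, zetik=tracaze}

Derivation:
! 1. keep mkfold(p='/sivin') => ok
! 2. keep jot(p='/sivin/wa', c='he') => created
! 3. keep expunge(p='/sivin/wa') => ok
! 4. keep expunge(p='/sivin') => ok
! 5. keep jot(p='/cro', c='ple') => created
! 6. keep mkfold(p='/plonok') => ok
! 7. measurebox express(v='9310', u_from='MiB', u_to='kB') => 244056064/25
! 8. keep peekin(p='/') => [cro, plonok/, zaste, zetik]
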